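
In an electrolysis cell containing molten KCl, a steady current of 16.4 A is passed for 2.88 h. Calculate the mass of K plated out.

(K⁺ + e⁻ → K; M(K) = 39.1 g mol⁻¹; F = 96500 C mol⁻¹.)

68.9 g

Q = I·t = 16.40 A × 10368 s = 170000 C.
n(e⁻) = Q/F = 170000 / 96500 = 1.762 mol.
K⁺ + e⁻ → K, so n(K) = n(e⁻)/1 = 1.762 mol.
m = n·M = 1.762 × 39.1 = 68.9 g.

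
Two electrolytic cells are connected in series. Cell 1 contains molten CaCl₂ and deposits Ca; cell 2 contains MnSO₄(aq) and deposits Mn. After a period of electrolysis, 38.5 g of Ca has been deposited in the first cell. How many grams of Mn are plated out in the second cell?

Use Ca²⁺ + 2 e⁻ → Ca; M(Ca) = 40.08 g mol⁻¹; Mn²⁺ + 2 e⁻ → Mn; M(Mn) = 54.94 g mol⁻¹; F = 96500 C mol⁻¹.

52.8 g

n(Ca) = 38.5 / 40.08 = 0.9606 mol.
Since Ca²⁺ + 2 e⁻ → Ca, n(e⁻) passed = 2 × 0.9606 = 1.921 mol.
Cells in series carry the same charge, so the same 1.921 mol of electrons passes through cell 2.
Mn²⁺ + 2 e⁻ → Mn, so n(Mn) = 1.921 / 2 = 0.9606 mol.
m(Mn) = 0.9606 × 54.94 = 52.8 g.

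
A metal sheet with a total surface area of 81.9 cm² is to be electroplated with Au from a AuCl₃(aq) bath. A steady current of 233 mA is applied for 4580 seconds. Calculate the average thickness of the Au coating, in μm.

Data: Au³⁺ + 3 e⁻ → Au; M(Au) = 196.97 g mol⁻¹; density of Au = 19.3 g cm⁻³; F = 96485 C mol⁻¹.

4.59 μm

Q = I·t = 0.2330 × 4580.0 = 1067 C; n(e⁻) = 0.01106 mol.
n(Au) = n(e⁻)/3 = 0.003687 mol, so m = 0.003687 × 196.97 = 0.7262 g.
Volume = m/ρ = 0.7262 / 19.3 = 0.03763 cm³.
Thickness = V/A = 0.03763 / 81.9 = 4.59 × 10⁻⁴ cm = 4.59 μm.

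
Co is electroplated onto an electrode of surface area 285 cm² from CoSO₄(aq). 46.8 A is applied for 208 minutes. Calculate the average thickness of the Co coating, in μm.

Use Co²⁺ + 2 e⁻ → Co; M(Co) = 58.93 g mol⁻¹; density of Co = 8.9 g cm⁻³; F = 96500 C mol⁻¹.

Q = I·t = 46.80 × 12480 = 584100 C; n(e⁻) = 6.052 mol.
n(Co) = n(e⁻)/2 = 3.026 mol, so m = 3.026 × 58.93 = 178.3 g.
Volume = m/ρ = 178.3 / 8.9 = 20.04 cm³.
Thickness = V/A = 20.04 / 285 = 0.0703 cm = 703 μm.

703 μm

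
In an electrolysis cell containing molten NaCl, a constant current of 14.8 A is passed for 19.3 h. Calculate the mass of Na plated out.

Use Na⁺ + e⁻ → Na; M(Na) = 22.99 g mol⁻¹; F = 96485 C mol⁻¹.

Q = I·t = 14.80 A × 69480 s = 1028000 C.
n(e⁻) = Q/F = 1028000 / 96485 = 10.66 mol.
Na⁺ + e⁻ → Na, so n(Na) = n(e⁻)/1 = 10.66 mol.
m = n·M = 10.66 × 22.99 = 245 g.

245 g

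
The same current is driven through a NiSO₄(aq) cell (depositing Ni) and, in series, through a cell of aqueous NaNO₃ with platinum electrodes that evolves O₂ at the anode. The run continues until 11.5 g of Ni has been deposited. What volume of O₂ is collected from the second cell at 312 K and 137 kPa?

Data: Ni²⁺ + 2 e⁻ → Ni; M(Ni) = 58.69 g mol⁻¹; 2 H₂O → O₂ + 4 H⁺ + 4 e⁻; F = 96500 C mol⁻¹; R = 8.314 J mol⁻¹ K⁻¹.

1.86 L

n(Ni) = 11.5 / 58.69 = 0.1959 mol, so n(e⁻) = 2 × 0.1959 = 0.3919 mol.
The cells are in series, so the same 0.3919 mol of electrons passes through the second cell.
2 H₂O → O₂ + 4 H⁺ + 4 e⁻ — 4 mol e⁻ per mol O₂, so n(O₂) = 0.3919/4 = 0.09797 mol.
V = nRT/P = (0.09797 × 8.314 × 312) / (137 × 10³) = 0.00186 m³ = 1.86 L.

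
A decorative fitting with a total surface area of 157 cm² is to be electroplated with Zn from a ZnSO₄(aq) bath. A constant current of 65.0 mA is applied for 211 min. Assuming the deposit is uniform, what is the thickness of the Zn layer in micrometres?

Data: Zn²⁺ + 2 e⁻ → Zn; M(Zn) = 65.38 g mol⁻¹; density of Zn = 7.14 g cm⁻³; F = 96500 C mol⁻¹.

Q = I·t = 0.06500 × 12660 = 822.9 C; n(e⁻) = 0.008527 mol.
n(Zn) = n(e⁻)/2 = 0.004264 mol, so m = 0.004264 × 65.38 = 0.2788 g.
Volume = m/ρ = 0.2788 / 7.14 = 0.03904 cm³.
Thickness = V/A = 0.03904 / 157 = 2.49 × 10⁻⁴ cm = 2.49 μm.

2.49 μm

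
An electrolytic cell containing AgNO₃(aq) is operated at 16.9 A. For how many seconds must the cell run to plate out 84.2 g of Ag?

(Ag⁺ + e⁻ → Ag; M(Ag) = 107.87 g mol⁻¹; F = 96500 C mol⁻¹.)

n(Ag) = m/M = 84.2 / 107.87 = 0.7806 mol.
Each Ag atom requires 1 electron, so n(e⁻) = 1 × 0.7806 = 0.7806 mol.
Q = n(e⁻)·F = 0.7806 × 96500 = 75320 C.
t = Q/I = 75320 / 16.90 A = 4457 s.

4460 s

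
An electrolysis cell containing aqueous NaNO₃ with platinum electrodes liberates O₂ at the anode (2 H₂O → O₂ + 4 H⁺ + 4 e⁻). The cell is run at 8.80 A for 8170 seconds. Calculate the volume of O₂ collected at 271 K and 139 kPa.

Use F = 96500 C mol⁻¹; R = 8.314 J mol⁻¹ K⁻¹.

3.02 L

Q = I·t = 8.800 A × 8170.0 s = 71900 C.
n(e⁻) = Q/F = 71900 / 96500 = 0.7450 mol.
4 electrons are transferred per O₂ molecule, so n(O₂) = 0.7450 / 4 = 0.1863 mol.
V = nRT/P = (0.1863 × 8.314 × 271) / (139 × 10³ Pa) = 0.00302 m³ = 3.02 L.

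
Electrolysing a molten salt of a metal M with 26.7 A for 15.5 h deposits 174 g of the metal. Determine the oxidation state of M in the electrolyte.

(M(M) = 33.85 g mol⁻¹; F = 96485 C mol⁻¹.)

+3

Q = I·t = 26.70 A × 55800 s = 1490000 C, so n(e⁻) = 1490000/96485 = 15.44 mol.
n(M) deposited = 174 / 33.85 = 5.140 mol.
Electrons per atom = n(e⁻)/n(M) = 15.44 / 5.140 = 3.00 ≈ 3, so the ion is M³⁺.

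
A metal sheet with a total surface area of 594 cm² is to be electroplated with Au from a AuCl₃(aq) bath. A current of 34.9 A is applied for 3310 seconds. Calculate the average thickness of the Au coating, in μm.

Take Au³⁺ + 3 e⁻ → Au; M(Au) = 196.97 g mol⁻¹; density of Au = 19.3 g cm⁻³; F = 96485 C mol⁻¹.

68.6 μm

Q = I·t = 34.90 × 3310.0 = 115500 C; n(e⁻) = 1.197 mol.
n(Au) = n(e⁻)/3 = 0.3991 mol, so m = 0.3991 × 196.97 = 78.61 g.
Volume = m/ρ = 78.61 / 19.3 = 4.073 cm³.
Thickness = V/A = 4.073 / 594 = 0.00686 cm = 68.6 μm.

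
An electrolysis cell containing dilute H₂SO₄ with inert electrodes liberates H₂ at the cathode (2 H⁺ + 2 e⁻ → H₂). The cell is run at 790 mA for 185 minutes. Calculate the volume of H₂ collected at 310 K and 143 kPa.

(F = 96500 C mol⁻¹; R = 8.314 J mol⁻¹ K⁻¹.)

0.819 L

Q = I·t = 0.7900 A × 11100 s = 8769 C.
n(e⁻) = Q/F = 8769 / 96500 = 0.09087 mol.
2 electrons are transferred per H₂ molecule, so n(H₂) = 0.09087 / 2 = 0.04544 mol.
V = nRT/P = (0.04544 × 8.314 × 310) / (143 × 10³ Pa) = 8.19 × 10⁻⁴ m³ = 0.819 L.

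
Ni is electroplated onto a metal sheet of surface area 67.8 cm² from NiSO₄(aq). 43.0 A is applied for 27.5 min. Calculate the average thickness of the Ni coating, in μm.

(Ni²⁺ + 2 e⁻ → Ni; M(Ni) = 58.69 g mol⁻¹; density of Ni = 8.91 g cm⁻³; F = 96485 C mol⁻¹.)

357 μm

Q = I·t = 43.00 × 1650.0 = 70950 C; n(e⁻) = 0.7353 mol.
n(Ni) = n(e⁻)/2 = 0.3677 mol, so m = 0.3677 × 58.69 = 21.58 g.
Volume = m/ρ = 21.58 / 8.91 = 2.422 cm³.
Thickness = V/A = 2.422 / 67.8 = 0.0357 cm = 357 μm.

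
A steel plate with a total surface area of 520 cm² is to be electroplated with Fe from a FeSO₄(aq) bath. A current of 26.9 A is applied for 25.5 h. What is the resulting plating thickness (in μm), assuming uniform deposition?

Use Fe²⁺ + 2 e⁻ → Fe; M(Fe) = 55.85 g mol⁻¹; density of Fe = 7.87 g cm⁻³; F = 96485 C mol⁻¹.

Q = I·t = 26.90 × 91800 = 2469000 C; n(e⁻) = 25.59 mol.
n(Fe) = n(e⁻)/2 = 12.80 mol, so m = 12.80 × 55.85 = 714.7 g.
Volume = m/ρ = 714.7 / 7.87 = 90.81 cm³.
Thickness = V/A = 90.81 / 520 = 0.175 cm = 1750 μm.

1750 μm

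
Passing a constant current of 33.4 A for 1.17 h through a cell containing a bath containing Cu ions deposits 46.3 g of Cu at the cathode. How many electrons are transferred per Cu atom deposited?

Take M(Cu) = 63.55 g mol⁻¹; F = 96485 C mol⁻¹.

Q = I·t = 33.40 A × 4212.0 s = 140700 C, so n(e⁻) = 140700/96485 = 1.458 mol.
n(Cu) deposited = 46.3 / 63.55 = 0.7286 mol.
Electrons per atom = n(e⁻)/n(Cu) = 1.458 / 0.7286 = 2.00 ≈ 2, so the ion is Cu²⁺.

2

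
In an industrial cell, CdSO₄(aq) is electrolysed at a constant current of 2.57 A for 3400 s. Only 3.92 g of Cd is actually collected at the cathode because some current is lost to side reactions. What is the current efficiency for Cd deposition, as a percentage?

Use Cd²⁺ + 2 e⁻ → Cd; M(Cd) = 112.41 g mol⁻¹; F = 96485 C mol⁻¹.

77.0 %

Q = I·t = 2.570 × 3400.0 = 8738 C; n(e⁻) = 8738/96485 = 0.09056 mol.
Theoretical n(Cd) = n(e⁻)/2 = 0.04528 mol, i.e. m_theo = 0.04528 × 112.41 = 5.090 g.
Efficiency = m_actual / m_theo = 3.92 / 5.090 = 77.0 %.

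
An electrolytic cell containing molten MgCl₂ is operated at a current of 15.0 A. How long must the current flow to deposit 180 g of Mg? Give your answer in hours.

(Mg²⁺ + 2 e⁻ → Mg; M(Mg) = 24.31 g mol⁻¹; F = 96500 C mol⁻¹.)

n(Mg) = m/M = 180 / 24.31 = 7.404 mol.
Each Mg atom requires 2 electrons, so n(e⁻) = 2 × 7.404 = 14.81 mol.
Q = n(e⁻)·F = 14.81 × 96500 = 1429000 C.
t = Q/I = 1429000 / 15.00 A = 95270 s = 26.5 h.

26.5 h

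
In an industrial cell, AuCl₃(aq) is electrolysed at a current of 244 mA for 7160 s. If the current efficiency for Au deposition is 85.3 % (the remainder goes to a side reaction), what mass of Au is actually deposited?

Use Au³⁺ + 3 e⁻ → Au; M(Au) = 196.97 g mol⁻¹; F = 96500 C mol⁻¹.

Q = I·t = 0.2440 × 7160.0 = 1747 C.
n(e⁻) = 1747/96500 = 0.01810 mol; theoretically n(Au) = 0.01810/3 = 0.006035 mol, m_theo = 1.189 g.
At 85.3 % efficiency, m_actual = 0.853 × 1.189 = 1.01 g.

1.01 g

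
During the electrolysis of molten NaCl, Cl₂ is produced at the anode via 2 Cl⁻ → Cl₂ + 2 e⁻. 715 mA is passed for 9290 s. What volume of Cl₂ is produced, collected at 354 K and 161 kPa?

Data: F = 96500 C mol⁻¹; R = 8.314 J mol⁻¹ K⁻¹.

Q = I·t = 0.7150 A × 9290.0 s = 6642 C.
n(e⁻) = Q/F = 6642 / 96500 = 0.06883 mol.
2 electrons are transferred per Cl₂ molecule, so n(Cl₂) = 0.06883 / 2 = 0.03442 mol.
V = nRT/P = (0.03442 × 8.314 × 354) / (161 × 10³ Pa) = 6.29 × 10⁻⁴ m³ = 0.629 L.

0.629 L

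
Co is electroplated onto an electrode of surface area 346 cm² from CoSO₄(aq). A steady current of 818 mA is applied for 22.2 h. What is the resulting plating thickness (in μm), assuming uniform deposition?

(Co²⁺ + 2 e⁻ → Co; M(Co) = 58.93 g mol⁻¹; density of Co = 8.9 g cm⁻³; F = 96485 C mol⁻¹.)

64.8 μm

Q = I·t = 0.8180 × 79920 = 65370 C; n(e⁻) = 0.6776 mol.
n(Co) = n(e⁻)/2 = 0.3388 mol, so m = 0.3388 × 58.93 = 19.96 g.
Volume = m/ρ = 19.96 / 8.9 = 2.243 cm³.
Thickness = V/A = 2.243 / 346 = 0.00648 cm = 64.8 μm.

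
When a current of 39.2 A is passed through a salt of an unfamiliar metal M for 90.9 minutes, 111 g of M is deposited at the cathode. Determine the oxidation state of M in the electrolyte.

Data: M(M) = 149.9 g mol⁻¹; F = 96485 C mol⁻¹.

+3

Q = I·t = 39.20 A × 5454.0 s = 213800 C, so n(e⁻) = 213800/96485 = 2.216 mol.
n(M) deposited = 111 / 149.9 = 0.7405 mol.
Electrons per atom = n(e⁻)/n(M) = 2.216 / 0.7405 = 2.99 ≈ 3, so the ion is M³⁺.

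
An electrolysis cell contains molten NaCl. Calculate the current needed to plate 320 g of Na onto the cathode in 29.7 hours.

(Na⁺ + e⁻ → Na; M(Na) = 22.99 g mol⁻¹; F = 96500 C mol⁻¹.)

12.6 A

n(Na) = 320 / 22.99 = 13.92 mol.
n(e⁻) = 1 × 13.92 = 13.92 mol.
Q = n(e⁻)·F = 13.92 × 96500 = 1343000 C.
I = Q/t = 1343000 / 106920 s = 12.6 A.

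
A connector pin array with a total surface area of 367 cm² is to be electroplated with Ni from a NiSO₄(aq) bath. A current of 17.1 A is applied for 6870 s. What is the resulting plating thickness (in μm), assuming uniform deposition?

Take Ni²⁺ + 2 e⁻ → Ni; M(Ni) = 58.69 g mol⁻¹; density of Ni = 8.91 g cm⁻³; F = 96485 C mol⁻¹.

Q = I·t = 17.10 × 6870.0 = 117500 C; n(e⁻) = 1.218 mol.
n(Ni) = n(e⁻)/2 = 0.6088 mol, so m = 0.6088 × 58.69 = 35.73 g.
Volume = m/ρ = 35.73 / 8.91 = 4.010 cm³.
Thickness = V/A = 4.010 / 367 = 0.0109 cm = 109 μm.

109 μm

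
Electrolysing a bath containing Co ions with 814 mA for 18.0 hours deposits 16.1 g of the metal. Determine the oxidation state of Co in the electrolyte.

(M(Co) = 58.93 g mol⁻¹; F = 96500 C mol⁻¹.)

+2

Q = I·t = 0.8140 A × 64800 s = 52750 C, so n(e⁻) = 52750/96500 = 0.5466 mol.
n(Co) deposited = 16.1 / 58.93 = 0.2732 mol.
Electrons per atom = n(e⁻)/n(Co) = 0.5466 / 0.2732 = 2.00 ≈ 2, so the ion is Co²⁺.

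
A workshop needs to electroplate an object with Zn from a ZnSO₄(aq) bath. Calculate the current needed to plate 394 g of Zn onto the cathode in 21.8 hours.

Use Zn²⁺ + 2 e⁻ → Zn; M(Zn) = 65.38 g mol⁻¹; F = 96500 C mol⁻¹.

14.8 A

n(Zn) = 394 / 65.38 = 6.026 mol.
n(e⁻) = 2 × 6.026 = 12.05 mol.
Q = n(e⁻)·F = 12.05 × 96500 = 1163000 C.
I = Q/t = 1163000 / 78480 s = 14.8 A.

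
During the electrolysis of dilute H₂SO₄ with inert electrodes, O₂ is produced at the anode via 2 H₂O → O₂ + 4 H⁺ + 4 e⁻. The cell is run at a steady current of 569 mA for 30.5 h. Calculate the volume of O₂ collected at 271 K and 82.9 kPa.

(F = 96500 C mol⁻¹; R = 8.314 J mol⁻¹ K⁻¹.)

Q = I·t = 0.5690 A × 109800 s = 62480 C.
n(e⁻) = Q/F = 62480 / 96500 = 0.6474 mol.
4 electrons are transferred per O₂ molecule, so n(O₂) = 0.6474 / 4 = 0.1619 mol.
V = nRT/P = (0.1619 × 8.314 × 271) / (82.9 × 10³ Pa) = 0.00440 m³ = 4.40 L.

4.40 L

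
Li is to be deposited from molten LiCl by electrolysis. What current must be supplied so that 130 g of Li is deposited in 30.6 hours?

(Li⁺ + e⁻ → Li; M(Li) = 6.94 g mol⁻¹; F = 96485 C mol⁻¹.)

n(Li) = 130 / 6.94 = 18.73 mol.
n(e⁻) = 1 × 18.73 = 18.73 mol.
Q = n(e⁻)·F = 18.73 × 96485 = 1807000 C.
I = Q/t = 1807000 / 110160 s = 16.4 A.

16.4 A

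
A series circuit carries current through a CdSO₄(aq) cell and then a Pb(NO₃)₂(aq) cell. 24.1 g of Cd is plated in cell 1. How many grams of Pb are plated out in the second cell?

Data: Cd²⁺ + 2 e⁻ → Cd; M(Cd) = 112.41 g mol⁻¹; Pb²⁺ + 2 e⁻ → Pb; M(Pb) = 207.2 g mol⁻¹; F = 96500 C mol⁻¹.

44.4 g

n(Cd) = 24.1 / 112.41 = 0.2144 mol.
Since Cd²⁺ + 2 e⁻ → Cd, n(e⁻) passed = 2 × 0.2144 = 0.4288 mol.
Cells in series carry the same charge, so the same 0.4288 mol of electrons passes through cell 2.
Pb²⁺ + 2 e⁻ → Pb, so n(Pb) = 0.4288 / 2 = 0.2144 mol.
m(Pb) = 0.2144 × 207.2 = 44.4 g.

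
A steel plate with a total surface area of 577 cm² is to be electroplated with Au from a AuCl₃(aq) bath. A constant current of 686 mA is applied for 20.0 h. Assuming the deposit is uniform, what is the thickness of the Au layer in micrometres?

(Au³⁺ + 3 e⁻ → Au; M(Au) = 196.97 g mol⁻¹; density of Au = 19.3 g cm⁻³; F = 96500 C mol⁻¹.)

Q = I·t = 0.6860 × 72000 = 49390 C; n(e⁻) = 0.5118 mol.
n(Au) = n(e⁻)/3 = 0.1706 mol, so m = 0.1706 × 196.97 = 33.61 g.
Volume = m/ρ = 33.61 / 19.3 = 1.741 cm³.
Thickness = V/A = 1.741 / 577 = 0.00302 cm = 30.2 μm.

30.2 μm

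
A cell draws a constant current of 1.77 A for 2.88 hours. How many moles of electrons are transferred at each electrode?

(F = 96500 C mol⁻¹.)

0.190 mol

Q = I·t = 1.770 A × 10368 s = 18350 C.
n(e⁻) = Q/F = 18350 / 96500 = 0.190 mol.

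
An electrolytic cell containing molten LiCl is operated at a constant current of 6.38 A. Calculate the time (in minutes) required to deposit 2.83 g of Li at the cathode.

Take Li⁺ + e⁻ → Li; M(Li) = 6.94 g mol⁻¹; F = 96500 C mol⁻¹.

n(Li) = m/M = 2.83 / 6.94 = 0.4078 mol.
Each Li atom requires 1 electron, so n(e⁻) = 1 × 0.4078 = 0.4078 mol.
Q = n(e⁻)·F = 0.4078 × 96500 = 39350 C.
t = Q/I = 39350 / 6.380 A = 6168 s = 103 min.

103 min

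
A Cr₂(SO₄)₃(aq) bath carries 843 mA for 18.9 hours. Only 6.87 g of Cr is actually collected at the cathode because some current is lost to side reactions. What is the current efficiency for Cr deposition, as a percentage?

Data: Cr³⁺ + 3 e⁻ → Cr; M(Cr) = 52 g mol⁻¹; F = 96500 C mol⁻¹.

Q = I·t = 0.8430 × 68040 = 57360 C; n(e⁻) = 57360/96500 = 0.5944 mol.
Theoretical n(Cr) = n(e⁻)/3 = 0.1981 mol, i.e. m_theo = 0.1981 × 52 = 10.30 g.
Efficiency = m_actual / m_theo = 6.87 / 10.30 = 66.7 %.

66.7 %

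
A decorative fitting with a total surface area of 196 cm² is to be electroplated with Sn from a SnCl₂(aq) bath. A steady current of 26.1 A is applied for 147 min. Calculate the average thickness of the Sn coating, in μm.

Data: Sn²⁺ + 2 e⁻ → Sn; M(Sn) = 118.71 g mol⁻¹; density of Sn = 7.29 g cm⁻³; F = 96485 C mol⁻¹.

991 μm

Q = I·t = 26.10 × 8820.0 = 230200 C; n(e⁻) = 2.386 mol.
n(Sn) = n(e⁻)/2 = 1.193 mol, so m = 1.193 × 118.71 = 141.6 g.
Volume = m/ρ = 141.6 / 7.29 = 19.43 cm³.
Thickness = V/A = 19.43 / 196 = 0.0991 cm = 991 μm.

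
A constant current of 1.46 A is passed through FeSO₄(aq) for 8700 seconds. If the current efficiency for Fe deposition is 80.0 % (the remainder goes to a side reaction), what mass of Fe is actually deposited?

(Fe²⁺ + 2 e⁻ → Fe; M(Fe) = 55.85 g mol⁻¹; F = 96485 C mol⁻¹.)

Q = I·t = 1.460 × 8700.0 = 12700 C.
n(e⁻) = 12700/96485 = 0.1316 mol; theoretically n(Fe) = 0.1316/2 = 0.06582 mol, m_theo = 3.676 g.
At 80.0 % efficiency, m_actual = 0.800 × 3.676 = 2.94 g.

2.94 g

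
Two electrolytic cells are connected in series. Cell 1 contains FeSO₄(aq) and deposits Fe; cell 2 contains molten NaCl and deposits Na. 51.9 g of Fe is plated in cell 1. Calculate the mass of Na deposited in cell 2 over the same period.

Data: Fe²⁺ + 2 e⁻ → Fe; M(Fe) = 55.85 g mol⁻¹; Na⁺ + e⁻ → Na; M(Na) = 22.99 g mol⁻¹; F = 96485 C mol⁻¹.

n(Fe) = 51.9 / 55.85 = 0.9293 mol.
Since Fe²⁺ + 2 e⁻ → Fe, n(e⁻) passed = 2 × 0.9293 = 1.859 mol.
Cells in series carry the same charge, so the same 1.859 mol of electrons passes through cell 2.
Na⁺ + e⁻ → Na, so n(Na) = 1.859 / 1 = 1.859 mol.
m(Na) = 1.859 × 22.99 = 42.7 g.

42.7 g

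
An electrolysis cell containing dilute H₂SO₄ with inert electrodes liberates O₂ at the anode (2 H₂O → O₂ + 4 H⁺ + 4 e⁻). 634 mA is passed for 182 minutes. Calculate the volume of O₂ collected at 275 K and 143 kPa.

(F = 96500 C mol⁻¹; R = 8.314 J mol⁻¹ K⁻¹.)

0.287 L

Q = I·t = 0.6340 A × 10920 s = 6923 C.
n(e⁻) = Q/F = 6923 / 96500 = 0.07174 mol.
4 electrons are transferred per O₂ molecule, so n(O₂) = 0.07174 / 4 = 0.01794 mol.
V = nRT/P = (0.01794 × 8.314 × 275) / (143 × 10³ Pa) = 2.87 × 10⁻⁴ m³ = 0.287 L.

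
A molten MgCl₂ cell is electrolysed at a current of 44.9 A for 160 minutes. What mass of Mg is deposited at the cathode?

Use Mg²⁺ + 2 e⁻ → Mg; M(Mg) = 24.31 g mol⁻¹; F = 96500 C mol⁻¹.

54.3 g

Q = I·t = 44.90 A × 9600.0 s = 431000 C.
n(e⁻) = Q/F = 431000 / 96500 = 4.467 mol.
Mg²⁺ + 2 e⁻ → Mg, so n(Mg) = n(e⁻)/2 = 2.233 mol.
m = n·M = 2.233 × 24.31 = 54.3 g.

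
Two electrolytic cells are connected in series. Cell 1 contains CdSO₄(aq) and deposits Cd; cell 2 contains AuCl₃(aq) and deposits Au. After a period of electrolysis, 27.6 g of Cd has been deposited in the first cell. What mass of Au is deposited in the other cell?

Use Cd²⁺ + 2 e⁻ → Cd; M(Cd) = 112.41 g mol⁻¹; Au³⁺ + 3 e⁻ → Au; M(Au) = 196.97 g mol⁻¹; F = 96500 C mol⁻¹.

32.2 g

n(Cd) = 27.6 / 112.41 = 0.2455 mol.
Since Cd²⁺ + 2 e⁻ → Cd, n(e⁻) passed = 2 × 0.2455 = 0.4911 mol.
Cells in series carry the same charge, so the same 0.4911 mol of electrons passes through cell 2.
Au³⁺ + 3 e⁻ → Au, so n(Au) = 0.4911 / 3 = 0.1637 mol.
m(Au) = 0.1637 × 196.97 = 32.2 g.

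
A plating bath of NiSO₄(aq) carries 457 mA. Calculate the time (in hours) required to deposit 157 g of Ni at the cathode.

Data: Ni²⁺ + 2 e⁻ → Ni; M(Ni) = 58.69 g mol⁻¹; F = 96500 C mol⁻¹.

314 h

n(Ni) = m/M = 157 / 58.69 = 2.675 mol.
Each Ni atom requires 2 electrons, so n(e⁻) = 2 × 2.675 = 5.350 mol.
Q = n(e⁻)·F = 5.350 × 96500 = 516300 C.
t = Q/I = 516300 / 0.4570 A = 1130000 s = 314 h.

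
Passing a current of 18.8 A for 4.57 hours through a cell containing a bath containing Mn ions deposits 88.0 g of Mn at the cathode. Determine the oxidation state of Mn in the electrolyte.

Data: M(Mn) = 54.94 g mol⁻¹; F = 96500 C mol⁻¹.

Q = I·t = 18.80 A × 16452 s = 309300 C, so n(e⁻) = 309300/96500 = 3.205 mol.
n(Mn) deposited = 88.0 / 54.94 = 1.602 mol.
Electrons per atom = n(e⁻)/n(Mn) = 3.205 / 1.602 = 2.00 ≈ 2, so the ion is Mn²⁺.

+2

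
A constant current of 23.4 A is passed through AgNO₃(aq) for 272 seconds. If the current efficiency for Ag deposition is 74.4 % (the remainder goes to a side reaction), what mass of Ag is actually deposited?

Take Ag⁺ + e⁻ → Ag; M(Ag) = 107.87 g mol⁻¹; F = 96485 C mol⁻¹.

Q = I·t = 23.40 × 272.00 = 6365 C.
n(e⁻) = 6365/96485 = 0.06597 mol; theoretically n(Ag) = 0.06597/1 = 0.06597 mol, m_theo = 7.116 g.
At 74.4 % efficiency, m_actual = 0.744 × 7.116 = 5.29 g.

5.29 g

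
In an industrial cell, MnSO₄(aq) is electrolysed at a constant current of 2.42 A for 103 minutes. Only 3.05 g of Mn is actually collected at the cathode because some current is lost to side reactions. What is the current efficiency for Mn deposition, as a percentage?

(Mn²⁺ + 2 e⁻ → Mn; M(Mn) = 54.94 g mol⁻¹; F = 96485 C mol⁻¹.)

71.6 %

Q = I·t = 2.420 × 6180.0 = 14960 C; n(e⁻) = 14960/96485 = 0.1550 mol.
Theoretical n(Mn) = n(e⁻)/2 = 0.07750 mol, i.e. m_theo = 0.07750 × 54.94 = 4.258 g.
Efficiency = m_actual / m_theo = 3.05 / 4.258 = 71.6 %.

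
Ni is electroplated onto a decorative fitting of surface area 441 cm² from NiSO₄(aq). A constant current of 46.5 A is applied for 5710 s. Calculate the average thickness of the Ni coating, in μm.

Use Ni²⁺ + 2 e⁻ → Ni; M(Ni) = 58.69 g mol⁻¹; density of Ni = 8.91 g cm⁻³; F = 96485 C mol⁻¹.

Q = I·t = 46.50 × 5710.0 = 265500 C; n(e⁻) = 2.752 mol.
n(Ni) = n(e⁻)/2 = 1.376 mol, so m = 1.376 × 58.69 = 80.75 g.
Volume = m/ρ = 80.75 / 8.91 = 9.063 cm³.
Thickness = V/A = 9.063 / 441 = 0.0206 cm = 206 μm.

206 μm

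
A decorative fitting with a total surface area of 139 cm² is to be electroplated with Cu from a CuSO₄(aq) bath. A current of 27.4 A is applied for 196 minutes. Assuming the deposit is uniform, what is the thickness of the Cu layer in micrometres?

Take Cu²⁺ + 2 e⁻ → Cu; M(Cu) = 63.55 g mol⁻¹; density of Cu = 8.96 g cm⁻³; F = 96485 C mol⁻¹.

852 μm

Q = I·t = 27.40 × 11760 = 322200 C; n(e⁻) = 3.340 mol.
n(Cu) = n(e⁻)/2 = 1.670 mol, so m = 1.670 × 63.55 = 106.1 g.
Volume = m/ρ = 106.1 / 8.96 = 11.84 cm³.
Thickness = V/A = 11.84 / 139 = 0.0852 cm = 852 μm.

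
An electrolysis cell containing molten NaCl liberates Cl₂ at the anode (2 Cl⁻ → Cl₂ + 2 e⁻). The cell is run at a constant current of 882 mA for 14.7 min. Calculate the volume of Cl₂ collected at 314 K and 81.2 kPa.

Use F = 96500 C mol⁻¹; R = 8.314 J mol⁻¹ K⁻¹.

0.130 L

Q = I·t = 0.8820 A × 882.00 s = 777.9 C.
n(e⁻) = Q/F = 777.9 / 96500 = 0.008061 mol.
2 electrons are transferred per Cl₂ molecule, so n(Cl₂) = 0.008061 / 2 = 0.004031 mol.
V = nRT/P = (0.004031 × 8.314 × 314) / (81.2 × 10³ Pa) = 1.30 × 10⁻⁴ m³ = 0.130 L.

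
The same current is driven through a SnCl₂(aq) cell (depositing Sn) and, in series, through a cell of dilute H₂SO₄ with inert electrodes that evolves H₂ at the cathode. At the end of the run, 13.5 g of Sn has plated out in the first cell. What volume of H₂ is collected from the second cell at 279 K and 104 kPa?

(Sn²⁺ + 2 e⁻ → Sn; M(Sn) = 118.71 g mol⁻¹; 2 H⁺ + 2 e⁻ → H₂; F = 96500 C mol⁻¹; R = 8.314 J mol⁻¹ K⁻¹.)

2.54 L

n(Sn) = 13.5 / 118.71 = 0.1137 mol, so n(e⁻) = 2 × 0.1137 = 0.2274 mol.
The cells are in series, so the same 0.2274 mol of electrons passes through the second cell.
2 H⁺ + 2 e⁻ → H₂ — 2 mol e⁻ per mol H₂, so n(H₂) = 0.2274/2 = 0.1137 mol.
V = nRT/P = (0.1137 × 8.314 × 279) / (104 × 10³) = 0.00254 m³ = 2.54 L.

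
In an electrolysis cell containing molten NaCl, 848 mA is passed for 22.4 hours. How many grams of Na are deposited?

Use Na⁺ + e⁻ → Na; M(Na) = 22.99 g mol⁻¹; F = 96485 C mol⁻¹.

16.3 g

Q = I·t = 0.8480 A × 80640 s = 68380 C.
n(e⁻) = Q/F = 68380 / 96485 = 0.7087 mol.
Na⁺ + e⁻ → Na, so n(Na) = n(e⁻)/1 = 0.7087 mol.
m = n·M = 0.7087 × 22.99 = 16.3 g.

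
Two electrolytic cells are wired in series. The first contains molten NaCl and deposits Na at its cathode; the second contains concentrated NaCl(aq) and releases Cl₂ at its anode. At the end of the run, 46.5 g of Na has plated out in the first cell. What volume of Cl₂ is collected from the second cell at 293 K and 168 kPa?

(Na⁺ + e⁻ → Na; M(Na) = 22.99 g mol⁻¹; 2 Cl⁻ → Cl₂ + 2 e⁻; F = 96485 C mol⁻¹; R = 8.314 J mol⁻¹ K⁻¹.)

14.7 L

n(Na) = 46.5 / 22.99 = 2.023 mol, so n(e⁻) = 1 × 2.023 = 2.023 mol.
The cells are in series, so the same 2.023 mol of electrons passes through the second cell.
2 Cl⁻ → Cl₂ + 2 e⁻ — 2 mol e⁻ per mol Cl₂, so n(Cl₂) = 2.023/2 = 1.011 mol.
V = nRT/P = (1.011 × 8.314 × 293) / (168 × 10³) = 0.0147 m³ = 14.7 L.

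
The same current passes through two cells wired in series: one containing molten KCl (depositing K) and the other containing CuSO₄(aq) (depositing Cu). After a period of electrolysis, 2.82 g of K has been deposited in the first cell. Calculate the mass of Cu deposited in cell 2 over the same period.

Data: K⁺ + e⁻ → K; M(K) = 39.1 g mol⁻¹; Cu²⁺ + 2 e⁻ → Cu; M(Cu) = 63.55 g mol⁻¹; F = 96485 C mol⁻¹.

2.29 g

n(K) = 2.82 / 39.1 = 0.07212 mol.
Since K⁺ + e⁻ → K, n(e⁻) passed = 1 × 0.07212 = 0.07212 mol.
Cells in series carry the same charge, so the same 0.07212 mol of electrons passes through cell 2.
Cu²⁺ + 2 e⁻ → Cu, so n(Cu) = 0.07212 / 2 = 0.03606 mol.
m(Cu) = 0.03606 × 63.55 = 2.29 g.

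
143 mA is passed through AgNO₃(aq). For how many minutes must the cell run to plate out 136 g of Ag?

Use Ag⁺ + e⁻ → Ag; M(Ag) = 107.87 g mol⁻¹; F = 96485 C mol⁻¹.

n(Ag) = m/M = 136 / 107.87 = 1.261 mol.
Each Ag atom requires 1 electron, so n(e⁻) = 1 × 1.261 = 1.261 mol.
Q = n(e⁻)·F = 1.261 × 96485 = 121600 C.
t = Q/I = 121600 / 0.1430 A = 850700 s = 14200 min.

14200 min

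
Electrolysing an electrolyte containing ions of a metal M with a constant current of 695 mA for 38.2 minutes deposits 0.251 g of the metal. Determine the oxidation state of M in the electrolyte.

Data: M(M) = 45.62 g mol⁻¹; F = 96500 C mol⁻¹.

+3

Q = I·t = 0.6950 A × 2292.0 s = 1593 C, so n(e⁻) = 1593/96500 = 0.01651 mol.
n(M) deposited = 0.251 / 45.62 = 0.005502 mol.
Electrons per atom = n(e⁻)/n(M) = 0.01651 / 0.005502 = 3.00 ≈ 3, so the ion is M³⁺.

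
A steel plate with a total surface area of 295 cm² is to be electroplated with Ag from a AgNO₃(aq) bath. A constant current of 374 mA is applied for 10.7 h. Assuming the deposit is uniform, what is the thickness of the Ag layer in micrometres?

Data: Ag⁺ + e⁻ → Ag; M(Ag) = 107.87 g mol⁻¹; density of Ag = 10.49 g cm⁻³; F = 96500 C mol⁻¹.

Q = I·t = 0.3740 × 38520 = 14410 C; n(e⁻) = 0.1493 mol.
n(Ag) = n(e⁻)/1 = 0.1493 mol, so m = 0.1493 × 107.87 = 16.10 g.
Volume = m/ρ = 16.10 / 10.49 = 1.535 cm³.
Thickness = V/A = 1.535 / 295 = 0.00520 cm = 52.0 μm.

52.0 μm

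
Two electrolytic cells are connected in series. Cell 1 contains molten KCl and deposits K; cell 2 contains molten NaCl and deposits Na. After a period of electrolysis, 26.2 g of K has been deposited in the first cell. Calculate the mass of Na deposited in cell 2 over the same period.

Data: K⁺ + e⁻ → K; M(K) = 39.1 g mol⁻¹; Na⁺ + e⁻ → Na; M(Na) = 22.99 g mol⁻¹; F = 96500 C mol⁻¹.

15.4 g

n(K) = 26.2 / 39.1 = 0.6701 mol.
Since K⁺ + e⁻ → K, n(e⁻) passed = 1 × 0.6701 = 0.6701 mol.
Cells in series carry the same charge, so the same 0.6701 mol of electrons passes through cell 2.
Na⁺ + e⁻ → Na, so n(Na) = 0.6701 / 1 = 0.6701 mol.
m(Na) = 0.6701 × 22.99 = 15.4 g.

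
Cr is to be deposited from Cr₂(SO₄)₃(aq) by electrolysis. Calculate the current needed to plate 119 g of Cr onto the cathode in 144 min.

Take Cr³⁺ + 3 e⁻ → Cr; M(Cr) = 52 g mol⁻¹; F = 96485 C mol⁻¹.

76.7 A

n(Cr) = 119 / 52 = 2.288 mol.
n(e⁻) = 3 × 2.288 = 6.865 mol.
Q = n(e⁻)·F = 6.865 × 96485 = 662400 C.
I = Q/t = 662400 / 8640.0 s = 76.7 A.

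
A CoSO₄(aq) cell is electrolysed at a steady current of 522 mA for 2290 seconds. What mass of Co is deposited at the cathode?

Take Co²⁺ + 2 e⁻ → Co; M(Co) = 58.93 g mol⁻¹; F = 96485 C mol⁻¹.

Q = I·t = 0.5220 A × 2290.0 s = 1195 C.
n(e⁻) = Q/F = 1195 / 96485 = 0.01239 mol.
Co²⁺ + 2 e⁻ → Co, so n(Co) = n(e⁻)/2 = 0.006195 mol.
m = n·M = 0.006195 × 58.93 = 0.365 g.

0.365 g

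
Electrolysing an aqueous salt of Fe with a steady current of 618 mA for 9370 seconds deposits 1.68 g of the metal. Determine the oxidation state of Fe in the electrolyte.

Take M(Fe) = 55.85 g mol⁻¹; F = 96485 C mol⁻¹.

+2

Q = I·t = 0.6180 A × 9370.0 s = 5791 C, so n(e⁻) = 5791/96485 = 0.06002 mol.
n(Fe) deposited = 1.68 / 55.85 = 0.03008 mol.
Electrons per atom = n(e⁻)/n(Fe) = 0.06002 / 0.03008 = 2.00 ≈ 2, so the ion is Fe²⁺.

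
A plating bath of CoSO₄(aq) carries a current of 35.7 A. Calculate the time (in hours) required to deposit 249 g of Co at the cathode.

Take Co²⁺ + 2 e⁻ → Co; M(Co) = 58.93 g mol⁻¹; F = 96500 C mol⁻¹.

n(Co) = m/M = 249 / 58.93 = 4.225 mol.
Each Co atom requires 2 electrons, so n(e⁻) = 2 × 4.225 = 8.451 mol.
Q = n(e⁻)·F = 8.451 × 96500 = 815500 C.
t = Q/I = 815500 / 35.70 A = 22840 s = 6.35 h.

6.35 h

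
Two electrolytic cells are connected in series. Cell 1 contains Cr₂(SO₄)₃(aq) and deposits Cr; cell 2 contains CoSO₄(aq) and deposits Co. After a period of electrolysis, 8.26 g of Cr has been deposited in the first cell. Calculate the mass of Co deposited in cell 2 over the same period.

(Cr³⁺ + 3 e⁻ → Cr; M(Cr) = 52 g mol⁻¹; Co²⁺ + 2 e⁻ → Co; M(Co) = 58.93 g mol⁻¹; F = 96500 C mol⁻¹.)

n(Cr) = 8.26 / 52 = 0.1588 mol.
Since Cr³⁺ + 3 e⁻ → Cr, n(e⁻) passed = 3 × 0.1588 = 0.4765 mol.
Cells in series carry the same charge, so the same 0.4765 mol of electrons passes through cell 2.
Co²⁺ + 2 e⁻ → Co, so n(Co) = 0.4765 / 2 = 0.2383 mol.
m(Co) = 0.2383 × 58.93 = 14.0 g.

14.0 g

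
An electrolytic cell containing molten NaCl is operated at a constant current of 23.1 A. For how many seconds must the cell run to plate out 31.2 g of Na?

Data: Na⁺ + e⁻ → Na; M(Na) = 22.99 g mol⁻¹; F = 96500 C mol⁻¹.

n(Na) = m/M = 31.2 / 22.99 = 1.357 mol.
Each Na atom requires 1 electron, so n(e⁻) = 1 × 1.357 = 1.357 mol.
Q = n(e⁻)·F = 1.357 × 96500 = 131000 C.
t = Q/I = 131000 / 23.10 A = 5669 s.

5670 s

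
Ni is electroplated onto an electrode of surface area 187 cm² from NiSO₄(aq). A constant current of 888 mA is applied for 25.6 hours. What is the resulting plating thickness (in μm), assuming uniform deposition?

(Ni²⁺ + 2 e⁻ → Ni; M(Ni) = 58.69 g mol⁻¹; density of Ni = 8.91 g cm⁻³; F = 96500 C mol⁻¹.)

Q = I·t = 0.8880 × 92160 = 81840 C; n(e⁻) = 0.8481 mol.
n(Ni) = n(e⁻)/2 = 0.4240 mol, so m = 0.4240 × 58.69 = 24.89 g.
Volume = m/ρ = 24.89 / 8.91 = 2.793 cm³.
Thickness = V/A = 2.793 / 187 = 0.0149 cm = 149 μm.

149 μm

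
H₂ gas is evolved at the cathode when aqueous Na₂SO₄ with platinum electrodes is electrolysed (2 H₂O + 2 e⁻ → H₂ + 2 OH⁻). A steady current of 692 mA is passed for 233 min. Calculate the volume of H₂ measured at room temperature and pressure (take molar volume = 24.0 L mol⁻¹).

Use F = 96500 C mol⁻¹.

1.20 L

Q = I·t = 0.6920 A × 13980 s = 9674 C.
n(e⁻) = Q/F = 9674 / 96500 = 0.1003 mol.
2 electrons are transferred per H₂ molecule, so n(H₂) = 0.1003 / 2 = 0.05013 mol.
V = n × V_m = 0.05013 × 24.0 = 1.20 L.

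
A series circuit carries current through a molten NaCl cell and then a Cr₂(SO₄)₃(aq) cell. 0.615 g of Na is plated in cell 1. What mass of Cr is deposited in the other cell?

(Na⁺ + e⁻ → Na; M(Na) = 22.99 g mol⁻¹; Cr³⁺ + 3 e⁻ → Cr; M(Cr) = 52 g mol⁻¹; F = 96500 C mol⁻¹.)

0.464 g

n(Na) = 0.615 / 22.99 = 0.02675 mol.
Since Na⁺ + e⁻ → Na, n(e⁻) passed = 1 × 0.02675 = 0.02675 mol.
Cells in series carry the same charge, so the same 0.02675 mol of electrons passes through cell 2.
Cr³⁺ + 3 e⁻ → Cr, so n(Cr) = 0.02675 / 3 = 0.008917 mol.
m(Cr) = 0.008917 × 52 = 0.464 g.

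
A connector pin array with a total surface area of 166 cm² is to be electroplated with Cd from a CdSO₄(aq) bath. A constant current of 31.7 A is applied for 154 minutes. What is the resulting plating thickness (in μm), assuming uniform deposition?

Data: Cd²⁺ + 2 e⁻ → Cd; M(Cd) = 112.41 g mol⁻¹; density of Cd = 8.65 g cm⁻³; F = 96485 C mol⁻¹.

Q = I·t = 31.70 × 9240.0 = 292900 C; n(e⁻) = 3.036 mol.
n(Cd) = n(e⁻)/2 = 1.518 mol, so m = 1.518 × 112.41 = 170.6 g.
Volume = m/ρ = 170.6 / 8.65 = 19.73 cm³.
Thickness = V/A = 19.73 / 166 = 0.119 cm = 1190 μm.

1190 μm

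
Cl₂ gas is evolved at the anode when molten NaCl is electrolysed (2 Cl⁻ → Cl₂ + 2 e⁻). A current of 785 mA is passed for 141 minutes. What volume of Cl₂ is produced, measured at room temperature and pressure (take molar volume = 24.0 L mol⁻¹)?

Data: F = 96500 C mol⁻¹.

0.826 L

Q = I·t = 0.7850 A × 8460.0 s = 6641 C.
n(e⁻) = Q/F = 6641 / 96500 = 0.06882 mol.
2 electrons are transferred per Cl₂ molecule, so n(Cl₂) = 0.06882 / 2 = 0.03441 mol.
V = n × V_m = 0.03441 × 24.0 = 0.826 L.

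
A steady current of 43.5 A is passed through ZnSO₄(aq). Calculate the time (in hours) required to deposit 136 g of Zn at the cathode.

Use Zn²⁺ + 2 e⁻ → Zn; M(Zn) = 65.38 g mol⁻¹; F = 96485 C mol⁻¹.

2.56 h

n(Zn) = m/M = 136 / 65.38 = 2.080 mol.
Each Zn atom requires 2 electrons, so n(e⁻) = 2 × 2.080 = 4.160 mol.
Q = n(e⁻)·F = 4.160 × 96485 = 401400 C.
t = Q/I = 401400 / 43.50 A = 9228 s = 2.56 h.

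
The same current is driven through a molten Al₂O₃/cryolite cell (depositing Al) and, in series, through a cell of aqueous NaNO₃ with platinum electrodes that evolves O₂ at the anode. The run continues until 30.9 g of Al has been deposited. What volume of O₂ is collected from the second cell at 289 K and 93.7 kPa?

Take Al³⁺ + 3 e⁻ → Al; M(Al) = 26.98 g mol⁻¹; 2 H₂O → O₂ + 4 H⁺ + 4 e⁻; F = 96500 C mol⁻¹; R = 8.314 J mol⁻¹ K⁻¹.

n(Al) = 30.9 / 26.98 = 1.145 mol, so n(e⁻) = 3 × 1.145 = 3.436 mol.
The cells are in series, so the same 3.436 mol of electrons passes through the second cell.
2 H₂O → O₂ + 4 H⁺ + 4 e⁻ — 4 mol e⁻ per mol O₂, so n(O₂) = 3.436/4 = 0.8590 mol.
V = nRT/P = (0.8590 × 8.314 × 289) / (93.7 × 10³) = 0.0220 m³ = 22.0 L.

22.0 L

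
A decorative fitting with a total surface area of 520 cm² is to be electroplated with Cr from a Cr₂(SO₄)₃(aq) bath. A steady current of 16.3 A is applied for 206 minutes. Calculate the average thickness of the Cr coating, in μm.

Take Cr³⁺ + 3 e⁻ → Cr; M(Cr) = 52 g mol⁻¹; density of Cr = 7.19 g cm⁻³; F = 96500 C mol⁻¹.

96.8 μm

Q = I·t = 16.30 × 12360 = 201500 C; n(e⁻) = 2.088 mol.
n(Cr) = n(e⁻)/3 = 0.6959 mol, so m = 0.6959 × 52 = 36.19 g.
Volume = m/ρ = 36.19 / 7.19 = 5.033 cm³.
Thickness = V/A = 5.033 / 520 = 0.00968 cm = 96.8 μm.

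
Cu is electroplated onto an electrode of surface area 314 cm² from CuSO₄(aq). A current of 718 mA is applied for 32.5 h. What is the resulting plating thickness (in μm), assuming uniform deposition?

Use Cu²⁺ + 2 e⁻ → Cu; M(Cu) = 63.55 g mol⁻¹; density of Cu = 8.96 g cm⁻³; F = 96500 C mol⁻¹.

98.3 μm

Q = I·t = 0.7180 × 117000 = 84010 C; n(e⁻) = 0.8705 mol.
n(Cu) = n(e⁻)/2 = 0.4353 mol, so m = 0.4353 × 63.55 = 27.66 g.
Volume = m/ρ = 27.66 / 8.96 = 3.087 cm³.
Thickness = V/A = 3.087 / 314 = 0.00983 cm = 98.3 μm.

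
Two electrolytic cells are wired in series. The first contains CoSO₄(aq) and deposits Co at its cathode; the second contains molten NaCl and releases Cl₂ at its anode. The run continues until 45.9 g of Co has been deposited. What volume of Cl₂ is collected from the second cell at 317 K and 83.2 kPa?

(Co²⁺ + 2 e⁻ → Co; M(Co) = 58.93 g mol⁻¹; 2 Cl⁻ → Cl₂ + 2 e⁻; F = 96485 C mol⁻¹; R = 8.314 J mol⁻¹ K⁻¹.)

24.7 L

n(Co) = 45.9 / 58.93 = 0.7789 mol, so n(e⁻) = 2 × 0.7789 = 1.558 mol.
The cells are in series, so the same 1.558 mol of electrons passes through the second cell.
2 Cl⁻ → Cl₂ + 2 e⁻ — 2 mol e⁻ per mol Cl₂, so n(Cl₂) = 1.558/2 = 0.7789 mol.
V = nRT/P = (0.7789 × 8.314 × 317) / (83.2 × 10³) = 0.0247 m³ = 24.7 L.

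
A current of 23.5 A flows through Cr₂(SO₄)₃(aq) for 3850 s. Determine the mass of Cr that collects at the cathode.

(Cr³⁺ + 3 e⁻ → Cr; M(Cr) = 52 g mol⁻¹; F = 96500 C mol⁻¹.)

Q = I·t = 23.50 A × 3850.0 s = 90480 C.
n(e⁻) = Q/F = 90480 / 96500 = 0.9376 mol.
Cr³⁺ + 3 e⁻ → Cr, so n(Cr) = n(e⁻)/3 = 0.3125 mol.
m = n·M = 0.3125 × 52 = 16.3 g.

16.3 g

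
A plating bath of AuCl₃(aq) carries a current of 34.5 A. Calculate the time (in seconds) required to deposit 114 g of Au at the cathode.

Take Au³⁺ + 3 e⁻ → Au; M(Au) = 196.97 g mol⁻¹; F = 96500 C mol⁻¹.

4860 s

n(Au) = m/M = 114 / 196.97 = 0.5788 mol.
Each Au atom requires 3 electrons, so n(e⁻) = 3 × 0.5788 = 1.736 mol.
Q = n(e⁻)·F = 1.736 × 96500 = 167600 C.
t = Q/I = 167600 / 34.50 A = 4857 s.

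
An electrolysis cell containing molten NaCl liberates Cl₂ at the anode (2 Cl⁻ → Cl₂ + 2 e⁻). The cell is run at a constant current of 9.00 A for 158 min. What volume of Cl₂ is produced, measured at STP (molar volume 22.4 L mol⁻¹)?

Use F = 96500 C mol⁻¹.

9.90 L

Q = I·t = 9.000 A × 9480.0 s = 85320 C.
n(e⁻) = Q/F = 85320 / 96500 = 0.8841 mol.
2 electrons are transferred per Cl₂ molecule, so n(Cl₂) = 0.8841 / 2 = 0.4421 mol.
V = n × V_m = 0.4421 × 22.4 = 9.90 L.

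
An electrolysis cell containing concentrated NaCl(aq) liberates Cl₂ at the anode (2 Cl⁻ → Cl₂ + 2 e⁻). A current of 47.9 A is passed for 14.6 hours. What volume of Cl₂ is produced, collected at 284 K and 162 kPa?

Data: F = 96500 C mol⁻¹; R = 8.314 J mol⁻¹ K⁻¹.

Q = I·t = 47.90 A × 52560 s = 2518000 C.
n(e⁻) = Q/F = 2518000 / 96500 = 26.09 mol.
2 electrons are transferred per Cl₂ molecule, so n(Cl₂) = 26.09 / 2 = 13.04 mol.
V = nRT/P = (13.04 × 8.314 × 284) / (162 × 10³ Pa) = 0.190 m³ = 190 L.

190 L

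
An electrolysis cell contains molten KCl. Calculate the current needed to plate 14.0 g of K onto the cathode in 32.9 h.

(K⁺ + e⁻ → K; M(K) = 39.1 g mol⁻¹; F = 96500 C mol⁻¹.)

0.292 A

n(K) = 14.0 / 39.1 = 0.3581 mol.
n(e⁻) = 1 × 0.3581 = 0.3581 mol.
Q = n(e⁻)·F = 0.3581 × 96500 = 34550 C.
I = Q/t = 34550 / 118440 s = 0.292 A.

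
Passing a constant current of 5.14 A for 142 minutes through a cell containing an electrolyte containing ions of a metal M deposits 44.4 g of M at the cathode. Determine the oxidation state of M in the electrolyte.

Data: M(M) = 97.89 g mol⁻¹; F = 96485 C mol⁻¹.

Q = I·t = 5.140 A × 8520.0 s = 43790 C, so n(e⁻) = 43790/96485 = 0.4539 mol.
n(M) deposited = 44.4 / 97.89 = 0.4536 mol.
Electrons per atom = n(e⁻)/n(M) = 0.4539 / 0.4536 = 1.00 ≈ 1, so the ion is M⁺.

+1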